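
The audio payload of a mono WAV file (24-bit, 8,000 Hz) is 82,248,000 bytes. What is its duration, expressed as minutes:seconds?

57:07

Byte rate = 8,000 × 3 × 1 = 24,000 bytes/s.
Duration = 82,248,000 / 24,000 = 3,427 s.
3,427 s = 57:07.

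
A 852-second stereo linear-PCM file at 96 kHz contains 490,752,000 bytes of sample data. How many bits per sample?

24 bits

Bytes per sample = 490,752,000 / (96,000 × 852 × 2) = 490,752,000 / 163,584,000 = 3.
Bit depth = 3 × 8 = 24 bits.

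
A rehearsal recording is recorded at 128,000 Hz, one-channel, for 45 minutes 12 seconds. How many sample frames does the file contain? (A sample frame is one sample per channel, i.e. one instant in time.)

45 minutes 12 seconds = 2,712 s.
128,000 samples/s × 2,712 s = 347,136,000 frames.

347,136,000 sample frames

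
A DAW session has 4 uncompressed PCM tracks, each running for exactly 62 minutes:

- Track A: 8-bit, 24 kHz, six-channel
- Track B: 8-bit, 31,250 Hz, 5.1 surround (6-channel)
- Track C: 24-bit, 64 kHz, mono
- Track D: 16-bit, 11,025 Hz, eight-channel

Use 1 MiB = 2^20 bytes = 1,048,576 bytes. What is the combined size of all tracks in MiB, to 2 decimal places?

2483.01 MiB

exactly 62 minutes = 3,720 s.
Track A: 24,000 × 3,720 × 1 × 6 = 535,680,000 bytes.
Track B: 31,250 × 3,720 × 1 × 6 = 697,500,000 bytes.
Track C: 64,000 × 3,720 × 3 × 1 = 714,240,000 bytes.
Track D: 11,025 × 3,720 × 2 × 8 = 656,208,000 bytes.
Total = 2,603,628,000 bytes = 2483.01 MiB.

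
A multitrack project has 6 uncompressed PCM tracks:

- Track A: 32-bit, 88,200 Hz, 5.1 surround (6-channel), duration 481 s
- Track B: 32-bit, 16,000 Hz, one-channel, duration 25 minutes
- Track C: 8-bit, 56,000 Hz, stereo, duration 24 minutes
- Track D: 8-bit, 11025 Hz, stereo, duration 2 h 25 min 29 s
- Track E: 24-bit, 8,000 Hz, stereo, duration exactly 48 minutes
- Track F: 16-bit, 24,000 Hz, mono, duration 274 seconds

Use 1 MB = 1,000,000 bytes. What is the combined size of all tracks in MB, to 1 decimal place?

1619.3 MB

Track A: 88,200 × 481 × 4 × 6 = 1,018,180,800 bytes.
Track B: 25 minutes = 1,500 s; 16,000 × 1,500 × 4 × 1 = 96,000,000 bytes.
Track C: 24 minutes = 1,440 s; 56,000 × 1,440 × 1 × 2 = 161,280,000 bytes.
Track D: 2 h 25 min 29 s = 8,729 s; 11,025 × 8,729 × 1 × 2 = 192,474,450 bytes.
Track E: exactly 48 minutes = 2,880 s; 8,000 × 2,880 × 3 × 2 = 138,240,000 bytes.
Track F: 24,000 × 274 × 2 × 1 = 13,152,000 bytes.
Total = 1,619,327,250 bytes = 1619.3 MB.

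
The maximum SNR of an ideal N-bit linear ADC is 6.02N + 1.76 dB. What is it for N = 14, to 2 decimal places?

86.04 dB

6.02 × 14 + 1.76 = 86.04 dB.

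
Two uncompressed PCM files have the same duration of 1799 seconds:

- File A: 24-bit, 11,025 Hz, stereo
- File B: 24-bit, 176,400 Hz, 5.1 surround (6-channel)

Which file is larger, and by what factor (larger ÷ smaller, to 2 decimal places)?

File A: 11,025 × 3 × 2 = 66,150 bytes/s.
File B: 176,400 × 3 × 6 = 3,175,200 bytes/s.
File B is larger; ratio = 5,712,184,800 / 119,003,850 = 48.00.

File B, by a factor of 48.00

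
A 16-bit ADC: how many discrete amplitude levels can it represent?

2^16 = 65,536.

65,536 levels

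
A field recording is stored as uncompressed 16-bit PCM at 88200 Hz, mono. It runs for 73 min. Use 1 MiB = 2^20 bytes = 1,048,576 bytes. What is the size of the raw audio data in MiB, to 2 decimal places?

736.84 MiB

Duration = 73 min = 4,380 s.
Bytes = 88,200 samples/s × 4,380 s × 2 bytes/sample × 1 ch = 772,632,000 bytes.
772,632,000 / 1,048,576 = 736.84 MiB.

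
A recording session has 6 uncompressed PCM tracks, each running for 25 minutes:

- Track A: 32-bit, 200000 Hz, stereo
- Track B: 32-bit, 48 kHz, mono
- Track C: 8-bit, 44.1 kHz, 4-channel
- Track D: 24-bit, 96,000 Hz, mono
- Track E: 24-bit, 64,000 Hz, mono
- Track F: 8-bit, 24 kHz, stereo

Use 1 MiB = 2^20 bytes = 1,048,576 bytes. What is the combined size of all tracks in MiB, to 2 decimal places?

25 minutes = 1,500 s.
Track A: 200,000 × 1,500 × 4 × 2 = 2,400,000,000 bytes.
Track B: 48,000 × 1,500 × 4 × 1 = 288,000,000 bytes.
Track C: 44,100 × 1,500 × 1 × 4 = 264,600,000 bytes.
Track D: 96,000 × 1,500 × 3 × 1 = 432,000,000 bytes.
Track E: 64,000 × 1,500 × 3 × 1 = 288,000,000 bytes.
Track F: 24,000 × 1,500 × 1 × 2 = 72,000,000 bytes.
Total = 3,744,600,000 bytes = 3571.13 MiB.

3571.13 MiB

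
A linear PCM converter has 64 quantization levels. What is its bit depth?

log2(64) = 6.

6 bits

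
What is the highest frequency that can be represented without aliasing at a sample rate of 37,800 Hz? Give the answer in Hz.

18,900 Hz

Nyquist frequency = sample rate / 2 = 37,800 / 2 = 18,900 Hz.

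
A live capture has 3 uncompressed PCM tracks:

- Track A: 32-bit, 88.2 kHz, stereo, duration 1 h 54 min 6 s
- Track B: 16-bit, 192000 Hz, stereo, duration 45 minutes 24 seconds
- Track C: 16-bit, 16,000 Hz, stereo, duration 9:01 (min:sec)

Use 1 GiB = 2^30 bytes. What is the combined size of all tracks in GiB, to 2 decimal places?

6.48 GiB

Track A: 1 h 54 min 6 s = 6,846 s; 88,200 × 6,846 × 4 × 2 = 4,830,537,600 bytes.
Track B: 45 minutes 24 seconds = 2,724 s; 192,000 × 2,724 × 2 × 2 = 2,092,032,000 bytes.
Track C: 9:01 (min:sec) = 541 s; 16,000 × 541 × 2 × 2 = 34,624,000 bytes.
Total = 6,957,193,600 bytes = 6.48 GiB.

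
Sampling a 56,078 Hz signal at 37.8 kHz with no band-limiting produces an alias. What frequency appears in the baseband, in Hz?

18,278 Hz

Nyquist = 37,800/2 = 18,900 Hz; 56,078 Hz exceeds it.
Alias = |56,078 − 1×37,800| = |56,078 − 37,800| = 18,278 Hz.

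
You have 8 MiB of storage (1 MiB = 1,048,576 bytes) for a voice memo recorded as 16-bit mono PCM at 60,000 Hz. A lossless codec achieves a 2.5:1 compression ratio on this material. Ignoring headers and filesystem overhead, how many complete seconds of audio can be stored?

Uncompressed byte rate = 60,000 × 2 × 1 = 120,000 bytes/s.
After 2.5:1 compression, effective rate ≈ 48000 bytes/s.
Capacity = 8 × 1,048,576 = 8,388,608 bytes.
8,388,608 / effective rate ≈ 174.76 s → 174 seconds.

174 seconds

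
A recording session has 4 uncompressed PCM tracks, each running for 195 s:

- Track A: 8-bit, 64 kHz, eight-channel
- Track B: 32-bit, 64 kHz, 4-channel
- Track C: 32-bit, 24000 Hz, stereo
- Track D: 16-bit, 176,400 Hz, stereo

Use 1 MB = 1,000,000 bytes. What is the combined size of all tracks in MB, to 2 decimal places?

Track A: 64,000 × 195 × 1 × 8 = 99,840,000 bytes.
Track B: 64,000 × 195 × 4 × 4 = 199,680,000 bytes.
Track C: 24,000 × 195 × 4 × 2 = 37,440,000 bytes.
Track D: 176,400 × 195 × 2 × 2 = 137,592,000 bytes.
Total = 474,552,000 bytes = 474.55 MB.

474.55 MB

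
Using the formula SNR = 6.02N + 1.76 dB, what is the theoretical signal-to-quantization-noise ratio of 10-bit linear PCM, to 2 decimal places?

6.02 × 10 + 1.76 = 61.96 dB.

61.96 dB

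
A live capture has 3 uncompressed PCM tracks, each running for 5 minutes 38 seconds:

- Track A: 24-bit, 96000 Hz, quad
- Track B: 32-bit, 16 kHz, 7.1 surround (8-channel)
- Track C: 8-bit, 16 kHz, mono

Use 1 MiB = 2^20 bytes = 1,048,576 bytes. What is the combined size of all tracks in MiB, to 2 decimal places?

5 minutes 38 seconds = 338 s.
Track A: 96,000 × 338 × 3 × 4 = 389,376,000 bytes.
Track B: 16,000 × 338 × 4 × 8 = 173,056,000 bytes.
Track C: 16,000 × 338 × 1 × 1 = 5,408,000 bytes.
Total = 567,840,000 bytes = 541.53 MiB.

541.53 MiB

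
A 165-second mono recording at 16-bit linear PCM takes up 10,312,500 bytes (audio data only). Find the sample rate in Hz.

31,250 Hz

Bytes = sample_rate × seconds × bytes_per_sample × channels.
sample_rate = 10,312,500 / (165 × 2 × 1) = 10,312,500 / 330 = 31,250 Hz.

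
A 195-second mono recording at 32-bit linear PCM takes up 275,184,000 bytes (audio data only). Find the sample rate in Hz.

352,800 Hz

Bytes = sample_rate × seconds × bytes_per_sample × channels.
sample_rate = 275,184,000 / (195 × 4 × 1) = 275,184,000 / 780 = 352,800 Hz.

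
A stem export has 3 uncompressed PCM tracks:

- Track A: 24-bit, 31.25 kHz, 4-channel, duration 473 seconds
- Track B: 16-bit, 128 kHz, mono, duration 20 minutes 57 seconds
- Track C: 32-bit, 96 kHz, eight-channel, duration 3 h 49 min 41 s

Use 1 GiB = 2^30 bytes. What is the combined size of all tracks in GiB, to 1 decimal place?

Track A: 31,250 × 473 × 3 × 4 = 177,375,000 bytes.
Track B: 20 minutes 57 seconds = 1,257 s; 128,000 × 1,257 × 2 × 1 = 321,792,000 bytes.
Track C: 3 h 49 min 41 s = 13,781 s; 96,000 × 13,781 × 4 × 8 = 42,335,232,000 bytes.
Total = 42,834,399,000 bytes = 39.9 GiB.

39.9 GiB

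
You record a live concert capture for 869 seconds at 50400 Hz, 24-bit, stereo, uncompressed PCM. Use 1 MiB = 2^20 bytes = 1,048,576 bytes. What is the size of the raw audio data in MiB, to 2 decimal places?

Bytes = 50,400 samples/s × 869 s × 3 bytes/sample × 2 ch = 262,785,600 bytes.
262,785,600 / 1,048,576 = 250.61 MiB.

250.61 MiB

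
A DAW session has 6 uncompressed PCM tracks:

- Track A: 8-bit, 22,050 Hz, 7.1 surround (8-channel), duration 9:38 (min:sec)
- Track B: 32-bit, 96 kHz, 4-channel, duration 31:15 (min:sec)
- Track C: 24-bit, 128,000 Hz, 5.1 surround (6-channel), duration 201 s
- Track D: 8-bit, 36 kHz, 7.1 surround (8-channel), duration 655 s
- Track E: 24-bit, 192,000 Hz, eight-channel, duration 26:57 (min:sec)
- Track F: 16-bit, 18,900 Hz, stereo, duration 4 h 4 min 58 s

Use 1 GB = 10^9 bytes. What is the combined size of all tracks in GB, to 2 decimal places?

12.20 GB

Track A: 9:38 (min:sec) = 578 s; 22,050 × 578 × 1 × 8 = 101,959,200 bytes.
Track B: 31:15 (min:sec) = 1,875 s; 96,000 × 1,875 × 4 × 4 = 2,880,000,000 bytes.
Track C: 128,000 × 201 × 3 × 6 = 463,104,000 bytes.
Track D: 36,000 × 655 × 1 × 8 = 188,640,000 bytes.
Track E: 26:57 (min:sec) = 1,617 s; 192,000 × 1,617 × 3 × 8 = 7,451,136,000 bytes.
Track F: 4 h 4 min 58 s = 14,698 s; 18,900 × 14,698 × 2 × 2 = 1,111,168,800 bytes.
Total = 12,196,008,000 bytes = 12.20 GB.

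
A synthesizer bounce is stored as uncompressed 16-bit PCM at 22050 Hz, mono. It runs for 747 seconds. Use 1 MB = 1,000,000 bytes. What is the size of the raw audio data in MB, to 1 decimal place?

32.9 MB

Bytes = 22,050 samples/s × 747 s × 2 bytes/sample × 1 ch = 32,942,700 bytes.
32,942,700 / 1,000,000 = 32.9 MB.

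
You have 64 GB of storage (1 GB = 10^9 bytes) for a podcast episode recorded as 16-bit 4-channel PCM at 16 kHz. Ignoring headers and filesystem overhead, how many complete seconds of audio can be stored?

Uncompressed byte rate = 16,000 × 2 × 4 = 128,000 bytes/s.
Capacity = 64 × 1,000,000,000 = 64,000,000,000 bytes.
64,000,000,000 / 128,000 ≈ 500000 s → 500,000 seconds.

500,000 seconds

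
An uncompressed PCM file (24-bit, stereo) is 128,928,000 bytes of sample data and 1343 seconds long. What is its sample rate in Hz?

Bytes = sample_rate × seconds × bytes_per_sample × channels.
sample_rate = 128,928,000 / (1,343 × 3 × 2) = 128,928,000 / 8,058 = 16,000 Hz.

16,000 Hz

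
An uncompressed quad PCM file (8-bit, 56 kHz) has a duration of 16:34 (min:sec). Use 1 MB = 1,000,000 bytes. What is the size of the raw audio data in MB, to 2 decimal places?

Duration = 16:34 (min:sec) = 994 s.
Bytes = 56,000 samples/s × 994 s × 1 bytes/sample × 4 ch = 222,656,000 bytes.
222,656,000 / 1,000,000 = 222.66 MB.

222.66 MB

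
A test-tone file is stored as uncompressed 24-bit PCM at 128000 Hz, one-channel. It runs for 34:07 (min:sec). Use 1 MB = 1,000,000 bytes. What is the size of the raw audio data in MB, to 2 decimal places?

786.05 MB

Duration = 34:07 (min:sec) = 2,047 s.
Bytes = 128,000 samples/s × 2,047 s × 3 bytes/sample × 1 ch = 786,048,000 bytes.
786,048,000 / 1,000,000 = 786.05 MB.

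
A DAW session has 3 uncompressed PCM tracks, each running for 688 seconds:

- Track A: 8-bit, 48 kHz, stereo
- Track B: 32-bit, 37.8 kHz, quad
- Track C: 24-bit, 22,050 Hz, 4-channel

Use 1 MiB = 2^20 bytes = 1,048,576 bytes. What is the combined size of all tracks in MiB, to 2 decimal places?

633.43 MiB

Track A: 48,000 × 688 × 1 × 2 = 66,048,000 bytes.
Track B: 37,800 × 688 × 4 × 4 = 416,102,400 bytes.
Track C: 22,050 × 688 × 3 × 4 = 182,044,800 bytes.
Total = 664,195,200 bytes = 633.43 MiB.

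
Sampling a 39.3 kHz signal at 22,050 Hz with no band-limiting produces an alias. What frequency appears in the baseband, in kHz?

Nyquist = 22,050/2 = 11,025 Hz; 39,300 Hz exceeds it.
Alias = |39,300 − 2×22,050| = |39,300 − 44,100| = 4,800 Hz = 4.8 kHz.

4.8 kHz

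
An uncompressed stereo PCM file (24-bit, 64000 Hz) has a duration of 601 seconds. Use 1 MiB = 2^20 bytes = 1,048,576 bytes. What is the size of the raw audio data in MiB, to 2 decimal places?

220.09 MiB

Bytes = 64,000 samples/s × 601 s × 3 bytes/sample × 2 ch = 230,784,000 bytes.
230,784,000 / 1,048,576 = 220.09 MiB.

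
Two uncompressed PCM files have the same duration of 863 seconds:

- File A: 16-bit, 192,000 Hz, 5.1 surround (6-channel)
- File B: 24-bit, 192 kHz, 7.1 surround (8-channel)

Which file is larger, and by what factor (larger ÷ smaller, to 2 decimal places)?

File B, by a factor of 2.00

File A: 192,000 × 2 × 6 = 2,304,000 bytes/s.
File B: 192,000 × 3 × 8 = 4,608,000 bytes/s.
File B is larger; ratio = 3,976,704,000 / 1,988,352,000 = 2.00.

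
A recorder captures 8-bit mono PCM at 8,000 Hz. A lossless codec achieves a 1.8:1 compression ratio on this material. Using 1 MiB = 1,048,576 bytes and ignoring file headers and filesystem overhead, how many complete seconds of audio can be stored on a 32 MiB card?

7,549 seconds

Uncompressed byte rate = 8,000 × 1 × 1 = 8,000 bytes/s.
After 1.8:1 compression, effective rate ≈ 4444.44 bytes/s.
Capacity = 32 × 1,048,576 = 33,554,432 bytes.
33,554,432 / effective rate ≈ 7549.75 s → 7,549 seconds.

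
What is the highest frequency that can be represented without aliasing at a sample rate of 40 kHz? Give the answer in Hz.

Nyquist frequency = sample rate / 2 = 40,000 / 2 = 20,000 Hz.

20,000 Hz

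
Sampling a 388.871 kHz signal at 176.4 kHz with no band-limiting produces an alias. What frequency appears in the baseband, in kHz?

36.071 kHz

Nyquist = 176,400/2 = 88,200 Hz; 388,871 Hz exceeds it.
Alias = |388,871 − 2×176,400| = |388,871 − 352,800| = 36,071 Hz = 36.071 kHz.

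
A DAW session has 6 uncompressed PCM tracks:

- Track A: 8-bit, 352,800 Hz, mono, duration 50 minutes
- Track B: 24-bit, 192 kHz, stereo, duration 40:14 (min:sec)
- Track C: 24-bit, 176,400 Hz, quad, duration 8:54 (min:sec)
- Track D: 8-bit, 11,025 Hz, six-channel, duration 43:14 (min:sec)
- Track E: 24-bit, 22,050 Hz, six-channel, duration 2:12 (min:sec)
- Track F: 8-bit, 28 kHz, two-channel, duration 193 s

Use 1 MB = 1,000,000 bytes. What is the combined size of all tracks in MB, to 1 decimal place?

5204.5 MB

Track A: 50 minutes = 3,000 s; 352,800 × 3,000 × 1 × 1 = 1,058,400,000 bytes.
Track B: 40:14 (min:sec) = 2,414 s; 192,000 × 2,414 × 3 × 2 = 2,780,928,000 bytes.
Track C: 8:54 (min:sec) = 534 s; 176,400 × 534 × 3 × 4 = 1,130,371,200 bytes.
Track D: 43:14 (min:sec) = 2,594 s; 11,025 × 2,594 × 1 × 6 = 171,593,100 bytes.
Track E: 2:12 (min:sec) = 132 s; 22,050 × 132 × 3 × 6 = 52,390,800 bytes.
Track F: 28,000 × 193 × 1 × 2 = 10,808,000 bytes.
Total = 5,204,491,100 bytes = 5204.5 MB.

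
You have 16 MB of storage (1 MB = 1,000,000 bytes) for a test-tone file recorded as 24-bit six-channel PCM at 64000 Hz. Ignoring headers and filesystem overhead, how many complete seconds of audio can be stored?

Uncompressed byte rate = 64,000 × 3 × 6 = 1,152,000 bytes/s.
Capacity = 16 × 1,000,000 = 16,000,000 bytes.
16,000,000 / 1,152,000 ≈ 13.89 s → 13 seconds.

13 seconds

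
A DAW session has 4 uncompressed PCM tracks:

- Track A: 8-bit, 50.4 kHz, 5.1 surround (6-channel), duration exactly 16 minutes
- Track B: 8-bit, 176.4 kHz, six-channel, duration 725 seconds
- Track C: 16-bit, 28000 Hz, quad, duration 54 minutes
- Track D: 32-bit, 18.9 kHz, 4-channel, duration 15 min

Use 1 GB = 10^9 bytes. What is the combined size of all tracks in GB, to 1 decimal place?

2.1 GB

Track A: exactly 16 minutes = 960 s; 50,400 × 960 × 1 × 6 = 290,304,000 bytes.
Track B: 176,400 × 725 × 1 × 6 = 767,340,000 bytes.
Track C: 54 minutes = 3,240 s; 28,000 × 3,240 × 2 × 4 = 725,760,000 bytes.
Track D: 15 min = 900 s; 18,900 × 900 × 4 × 4 = 272,160,000 bytes.
Total = 2,055,564,000 bytes = 2.1 GB.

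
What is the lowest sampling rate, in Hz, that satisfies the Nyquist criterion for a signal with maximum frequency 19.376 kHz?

Minimum sample rate = 2 × 19,376 Hz = 38,752 Hz.

38,752 Hz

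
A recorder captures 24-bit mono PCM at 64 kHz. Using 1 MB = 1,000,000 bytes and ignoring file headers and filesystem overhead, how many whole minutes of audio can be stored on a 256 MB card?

22 minutes

Uncompressed byte rate = 64,000 × 3 × 1 = 192,000 bytes/s.
Capacity = 256 × 1,000,000 = 256,000,000 bytes.
256,000,000 / 192,000 ≈ 1333.33 s → 22 minutes.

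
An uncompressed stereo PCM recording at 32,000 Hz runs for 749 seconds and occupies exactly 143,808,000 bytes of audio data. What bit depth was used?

24 bits

Bytes per sample = 143,808,000 / (32,000 × 749 × 2) = 143,808,000 / 47,936,000 = 3.
Bit depth = 3 × 8 = 24 bits.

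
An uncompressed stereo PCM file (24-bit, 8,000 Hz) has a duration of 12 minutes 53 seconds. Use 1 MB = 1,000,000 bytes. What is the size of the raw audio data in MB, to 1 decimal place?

37.1 MB

Duration = 12 minutes 53 seconds = 773 s.
Bytes = 8,000 samples/s × 773 s × 3 bytes/sample × 2 ch = 37,104,000 bytes.
37,104,000 / 1,000,000 = 37.1 MB.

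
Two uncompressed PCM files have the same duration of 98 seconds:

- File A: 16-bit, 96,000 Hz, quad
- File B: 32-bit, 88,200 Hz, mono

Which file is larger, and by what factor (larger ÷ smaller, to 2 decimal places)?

File A, by a factor of 2.18

File A: 96,000 × 2 × 4 = 768,000 bytes/s.
File B: 88,200 × 4 × 1 = 352,800 bytes/s.
File A is larger; ratio = 75,264,000 / 34,574,400 = 2.18.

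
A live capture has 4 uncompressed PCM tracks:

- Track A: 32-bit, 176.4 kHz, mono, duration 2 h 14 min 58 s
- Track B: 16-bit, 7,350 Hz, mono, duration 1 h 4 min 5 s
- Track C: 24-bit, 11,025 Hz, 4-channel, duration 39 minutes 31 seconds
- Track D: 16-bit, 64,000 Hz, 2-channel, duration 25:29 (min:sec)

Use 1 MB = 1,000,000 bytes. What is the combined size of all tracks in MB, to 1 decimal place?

Track A: 2 h 14 min 58 s = 8,098 s; 176,400 × 8,098 × 4 × 1 = 5,713,948,800 bytes.
Track B: 1 h 4 min 5 s = 3,845 s; 7,350 × 3,845 × 2 × 1 = 56,521,500 bytes.
Track C: 39 minutes 31 seconds = 2,371 s; 11,025 × 2,371 × 3 × 4 = 313,683,300 bytes.
Track D: 25:29 (min:sec) = 1,529 s; 64,000 × 1,529 × 2 × 2 = 391,424,000 bytes.
Total = 6,475,577,600 bytes = 6475.6 MB.

6475.6 MB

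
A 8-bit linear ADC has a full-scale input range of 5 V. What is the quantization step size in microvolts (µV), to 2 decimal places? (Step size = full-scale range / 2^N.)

5 V / 2^8 = 5 / 256 V = 19531.25 µV.

19531.25 µV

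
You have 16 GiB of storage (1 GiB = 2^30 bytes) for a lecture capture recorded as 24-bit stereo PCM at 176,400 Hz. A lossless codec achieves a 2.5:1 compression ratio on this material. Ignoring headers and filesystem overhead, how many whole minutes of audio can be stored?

Uncompressed byte rate = 176,400 × 3 × 2 = 1,058,400 bytes/s.
After 2.5:1 compression, effective rate ≈ 423360 bytes/s.
Capacity = 16 × 1,073,741,824 = 17,179,869,184 bytes.
17,179,869,184 / effective rate ≈ 40579.81 s → 676 minutes.

676 minutes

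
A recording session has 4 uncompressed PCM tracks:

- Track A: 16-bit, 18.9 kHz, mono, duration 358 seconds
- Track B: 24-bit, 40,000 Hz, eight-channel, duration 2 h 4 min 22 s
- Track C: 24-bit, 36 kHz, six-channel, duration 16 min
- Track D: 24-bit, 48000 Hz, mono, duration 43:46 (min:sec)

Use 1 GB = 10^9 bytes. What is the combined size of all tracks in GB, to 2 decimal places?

8.18 GB

Track A: 18,900 × 358 × 2 × 1 = 13,532,400 bytes.
Track B: 2 h 4 min 22 s = 7,462 s; 40,000 × 7,462 × 3 × 8 = 7,163,520,000 bytes.
Track C: 16 min = 960 s; 36,000 × 960 × 3 × 6 = 622,080,000 bytes.
Track D: 43:46 (min:sec) = 2,626 s; 48,000 × 2,626 × 3 × 1 = 378,144,000 bytes.
Total = 8,177,276,400 bytes = 8.18 GB.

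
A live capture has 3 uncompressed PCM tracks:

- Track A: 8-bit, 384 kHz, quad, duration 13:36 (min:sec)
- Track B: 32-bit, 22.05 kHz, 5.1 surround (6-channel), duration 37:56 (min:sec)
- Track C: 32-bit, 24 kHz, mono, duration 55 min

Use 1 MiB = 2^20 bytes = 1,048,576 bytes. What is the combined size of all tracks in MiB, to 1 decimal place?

2646.1 MiB

Track A: 13:36 (min:sec) = 816 s; 384,000 × 816 × 1 × 4 = 1,253,376,000 bytes.
Track B: 37:56 (min:sec) = 2,276 s; 22,050 × 2,276 × 4 × 6 = 1,204,459,200 bytes.
Track C: 55 min = 3,300 s; 24,000 × 3,300 × 4 × 1 = 316,800,000 bytes.
Total = 2,774,635,200 bytes = 2646.1 MiB.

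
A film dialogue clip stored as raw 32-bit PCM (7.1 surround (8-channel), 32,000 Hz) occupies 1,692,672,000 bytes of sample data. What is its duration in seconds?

1,653 seconds

Byte rate = 32,000 × 4 × 8 = 1,024,000 bytes/s.
Duration = 1,692,672,000 / 1,024,000 = 1,653 s.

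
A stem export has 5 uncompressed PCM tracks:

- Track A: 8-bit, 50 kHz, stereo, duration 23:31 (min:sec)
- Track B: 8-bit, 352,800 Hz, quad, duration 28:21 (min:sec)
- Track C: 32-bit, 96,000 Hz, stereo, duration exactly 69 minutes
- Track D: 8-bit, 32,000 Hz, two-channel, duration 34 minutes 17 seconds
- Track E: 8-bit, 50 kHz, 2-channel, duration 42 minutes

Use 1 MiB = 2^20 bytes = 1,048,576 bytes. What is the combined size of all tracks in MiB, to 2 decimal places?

5821.91 MiB

Track A: 23:31 (min:sec) = 1,411 s; 50,000 × 1,411 × 1 × 2 = 141,100,000 bytes.
Track B: 28:21 (min:sec) = 1,701 s; 352,800 × 1,701 × 1 × 4 = 2,400,451,200 bytes.
Track C: exactly 69 minutes = 4,140 s; 96,000 × 4,140 × 4 × 2 = 3,179,520,000 bytes.
Track D: 34 minutes 17 seconds = 2,057 s; 32,000 × 2,057 × 1 × 2 = 131,648,000 bytes.
Track E: 42 minutes = 2,520 s; 50,000 × 2,520 × 1 × 2 = 252,000,000 bytes.
Total = 6,104,719,200 bytes = 5821.91 MiB.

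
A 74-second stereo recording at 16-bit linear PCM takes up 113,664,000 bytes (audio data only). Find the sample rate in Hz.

Bytes = sample_rate × seconds × bytes_per_sample × channels.
sample_rate = 113,664,000 / (74 × 2 × 2) = 113,664,000 / 296 = 384,000 Hz.

384,000 Hz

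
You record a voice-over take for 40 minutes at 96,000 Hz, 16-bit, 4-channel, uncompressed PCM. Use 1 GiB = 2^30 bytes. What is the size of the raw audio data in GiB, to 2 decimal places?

Duration = 40 minutes = 2,400 s.
Bytes = 96,000 samples/s × 2,400 s × 2 bytes/sample × 4 ch = 1,843,200,000 bytes.
1,843,200,000 / 1,073,741,824 = 1.72 GiB.

1.72 GiB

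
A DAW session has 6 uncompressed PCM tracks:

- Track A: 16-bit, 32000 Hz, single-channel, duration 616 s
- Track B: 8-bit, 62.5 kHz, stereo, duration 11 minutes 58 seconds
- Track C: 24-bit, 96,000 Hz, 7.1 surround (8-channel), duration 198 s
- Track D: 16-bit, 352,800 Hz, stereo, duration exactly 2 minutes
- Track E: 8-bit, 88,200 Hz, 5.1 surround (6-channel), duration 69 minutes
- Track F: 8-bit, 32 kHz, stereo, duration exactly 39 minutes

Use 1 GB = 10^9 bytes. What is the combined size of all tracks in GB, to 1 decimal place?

3.1 GB

Track A: 32,000 × 616 × 2 × 1 = 39,424,000 bytes.
Track B: 11 minutes 58 seconds = 718 s; 62,500 × 718 × 1 × 2 = 89,750,000 bytes.
Track C: 96,000 × 198 × 3 × 8 = 456,192,000 bytes.
Track D: exactly 2 minutes = 120 s; 352,800 × 120 × 2 × 2 = 169,344,000 bytes.
Track E: 69 minutes = 4,140 s; 88,200 × 4,140 × 1 × 6 = 2,190,888,000 bytes.
Track F: exactly 39 minutes = 2,340 s; 32,000 × 2,340 × 1 × 2 = 149,760,000 bytes.
Total = 3,095,358,000 bytes = 3.1 GB.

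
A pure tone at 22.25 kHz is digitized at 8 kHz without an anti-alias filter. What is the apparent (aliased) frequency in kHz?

1.75 kHz

Nyquist = 8,000/2 = 4,000 Hz; 22,250 Hz exceeds it.
Alias = |22,250 − 3×8,000| = |22,250 − 24,000| = 1,750 Hz = 1.75 kHz.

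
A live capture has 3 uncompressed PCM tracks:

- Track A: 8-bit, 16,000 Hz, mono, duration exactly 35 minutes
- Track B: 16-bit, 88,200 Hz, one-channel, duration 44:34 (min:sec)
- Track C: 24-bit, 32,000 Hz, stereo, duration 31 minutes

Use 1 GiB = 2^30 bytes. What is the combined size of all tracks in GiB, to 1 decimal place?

0.8 GiB

Track A: exactly 35 minutes = 2,100 s; 16,000 × 2,100 × 1 × 1 = 33,600,000 bytes.
Track B: 44:34 (min:sec) = 2,674 s; 88,200 × 2,674 × 2 × 1 = 471,693,600 bytes.
Track C: 31 minutes = 1,860 s; 32,000 × 1,860 × 3 × 2 = 357,120,000 bytes.
Total = 862,413,600 bytes = 0.8 GiB.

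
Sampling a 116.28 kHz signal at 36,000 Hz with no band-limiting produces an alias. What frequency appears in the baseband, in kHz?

8.28 kHz

Nyquist = 36,000/2 = 18,000 Hz; 116,280 Hz exceeds it.
Alias = |116,280 − 3×36,000| = |116,280 − 108,000| = 8,280 Hz = 8.28 kHz.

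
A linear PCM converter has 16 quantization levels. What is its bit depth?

log2(16) = 4.

4 bits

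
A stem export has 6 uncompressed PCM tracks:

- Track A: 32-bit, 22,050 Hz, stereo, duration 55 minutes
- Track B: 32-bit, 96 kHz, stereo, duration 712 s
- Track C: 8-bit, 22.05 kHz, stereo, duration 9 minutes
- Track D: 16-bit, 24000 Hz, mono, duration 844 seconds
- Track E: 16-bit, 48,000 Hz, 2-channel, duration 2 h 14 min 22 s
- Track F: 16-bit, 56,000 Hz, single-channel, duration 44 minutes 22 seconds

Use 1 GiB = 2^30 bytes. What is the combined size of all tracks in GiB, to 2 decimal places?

Track A: 55 minutes = 3,300 s; 22,050 × 3,300 × 4 × 2 = 582,120,000 bytes.
Track B: 96,000 × 712 × 4 × 2 = 546,816,000 bytes.
Track C: 9 minutes = 540 s; 22,050 × 540 × 1 × 2 = 23,814,000 bytes.
Track D: 24,000 × 844 × 2 × 1 = 40,512,000 bytes.
Track E: 2 h 14 min 22 s = 8,062 s; 48,000 × 8,062 × 2 × 2 = 1,547,904,000 bytes.
Track F: 44 minutes 22 seconds = 2,662 s; 56,000 × 2,662 × 2 × 1 = 298,144,000 bytes.
Total = 3,039,310,000 bytes = 2.83 GiB.

2.83 GiB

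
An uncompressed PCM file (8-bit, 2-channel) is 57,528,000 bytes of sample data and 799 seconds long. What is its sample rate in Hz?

36,000 Hz

Bytes = sample_rate × seconds × bytes_per_sample × channels.
sample_rate = 57,528,000 / (799 × 1 × 2) = 57,528,000 / 1,598 = 36,000 Hz.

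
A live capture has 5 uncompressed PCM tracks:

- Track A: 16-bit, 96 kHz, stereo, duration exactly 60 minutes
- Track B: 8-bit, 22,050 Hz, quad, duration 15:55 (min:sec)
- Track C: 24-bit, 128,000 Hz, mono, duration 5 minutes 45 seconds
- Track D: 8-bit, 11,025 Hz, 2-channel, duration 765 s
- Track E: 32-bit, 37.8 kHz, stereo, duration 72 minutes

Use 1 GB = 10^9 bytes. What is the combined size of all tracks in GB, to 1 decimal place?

Track A: exactly 60 minutes = 3,600 s; 96,000 × 3,600 × 2 × 2 = 1,382,400,000 bytes.
Track B: 15:55 (min:sec) = 955 s; 22,050 × 955 × 1 × 4 = 84,231,000 bytes.
Track C: 5 minutes 45 seconds = 345 s; 128,000 × 345 × 3 × 1 = 132,480,000 bytes.
Track D: 11,025 × 765 × 1 × 2 = 16,868,250 bytes.
Track E: 72 minutes = 4,320 s; 37,800 × 4,320 × 4 × 2 = 1,306,368,000 bytes.
Total = 2,922,347,250 bytes = 2.9 GB.

2.9 GB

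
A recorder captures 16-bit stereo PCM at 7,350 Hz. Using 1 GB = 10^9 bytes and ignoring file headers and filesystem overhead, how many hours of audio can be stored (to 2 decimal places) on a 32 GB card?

Uncompressed byte rate = 7,350 × 2 × 2 = 29,400 bytes/s.
Capacity = 32 × 1,000,000,000 = 32,000,000,000 bytes.
32,000,000,000 / 29,400 ≈ 1088435.37 s → 302.34 hours.

302.34 hours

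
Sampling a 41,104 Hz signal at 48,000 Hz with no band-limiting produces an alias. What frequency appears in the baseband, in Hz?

Nyquist = 48,000/2 = 24,000 Hz; 41,104 Hz exceeds it.
Alias = |41,104 − 1×48,000| = |41,104 − 48,000| = 6,896 Hz.

6,896 Hz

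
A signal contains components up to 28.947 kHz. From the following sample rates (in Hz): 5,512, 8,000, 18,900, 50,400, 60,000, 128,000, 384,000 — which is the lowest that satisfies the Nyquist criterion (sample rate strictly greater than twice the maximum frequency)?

Need sample rate > 2 × 28,947 = 57,894 Hz.
Lowest listed rate above 57,894 Hz is 60,000 Hz.

60,000 Hz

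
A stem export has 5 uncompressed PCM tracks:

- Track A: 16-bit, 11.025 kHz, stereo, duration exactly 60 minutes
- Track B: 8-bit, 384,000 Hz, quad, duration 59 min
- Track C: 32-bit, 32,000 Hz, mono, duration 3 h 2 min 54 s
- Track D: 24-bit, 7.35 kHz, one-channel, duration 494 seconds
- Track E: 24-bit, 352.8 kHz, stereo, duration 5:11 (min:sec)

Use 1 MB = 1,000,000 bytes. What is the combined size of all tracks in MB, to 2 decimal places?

Track A: exactly 60 minutes = 3,600 s; 11,025 × 3,600 × 2 × 2 = 158,760,000 bytes.
Track B: 59 min = 3,540 s; 384,000 × 3,540 × 1 × 4 = 5,437,440,000 bytes.
Track C: 3 h 2 min 54 s = 10,974 s; 32,000 × 10,974 × 4 × 1 = 1,404,672,000 bytes.
Track D: 7,350 × 494 × 3 × 1 = 10,892,700 bytes.
Track E: 5:11 (min:sec) = 311 s; 352,800 × 311 × 3 × 2 = 658,324,800 bytes.
Total = 7,670,089,500 bytes = 7670.09 MB.

7670.09 MB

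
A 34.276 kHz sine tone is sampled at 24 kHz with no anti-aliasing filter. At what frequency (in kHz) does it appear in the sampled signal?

Nyquist = 24,000/2 = 12,000 Hz; 34,276 Hz exceeds it.
Alias = |34,276 − 1×24,000| = |34,276 − 24,000| = 10,276 Hz = 10.276 kHz.

10.276 kHz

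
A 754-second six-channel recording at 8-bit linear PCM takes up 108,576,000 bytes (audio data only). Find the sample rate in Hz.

24,000 Hz

Bytes = sample_rate × seconds × bytes_per_sample × channels.
sample_rate = 108,576,000 / (754 × 1 × 6) = 108,576,000 / 4,524 = 24,000 Hz.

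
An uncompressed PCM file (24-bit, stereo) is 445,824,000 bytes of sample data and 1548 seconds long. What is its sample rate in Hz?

Bytes = sample_rate × seconds × bytes_per_sample × channels.
sample_rate = 445,824,000 / (1,548 × 3 × 2) = 445,824,000 / 9,288 = 48,000 Hz.

48,000 Hz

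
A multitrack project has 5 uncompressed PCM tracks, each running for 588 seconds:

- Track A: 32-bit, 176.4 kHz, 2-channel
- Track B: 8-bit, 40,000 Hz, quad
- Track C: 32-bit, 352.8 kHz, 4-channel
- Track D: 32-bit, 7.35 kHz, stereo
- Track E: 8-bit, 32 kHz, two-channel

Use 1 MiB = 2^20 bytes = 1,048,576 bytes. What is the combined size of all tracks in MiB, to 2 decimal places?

4115.31 MiB

Track A: 176,400 × 588 × 4 × 2 = 829,785,600 bytes.
Track B: 40,000 × 588 × 1 × 4 = 94,080,000 bytes.
Track C: 352,800 × 588 × 4 × 4 = 3,319,142,400 bytes.
Track D: 7,350 × 588 × 4 × 2 = 34,574,400 bytes.
Track E: 32,000 × 588 × 1 × 2 = 37,632,000 bytes.
Total = 4,315,214,400 bytes = 4115.31 MiB.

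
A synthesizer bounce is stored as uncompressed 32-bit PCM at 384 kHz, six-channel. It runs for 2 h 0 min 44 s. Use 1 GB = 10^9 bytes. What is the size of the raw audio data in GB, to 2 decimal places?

Duration = 2 h 0 min 44 s = 7,244 s.
Bytes = 384,000 samples/s × 7,244 s × 4 bytes/sample × 6 ch = 66,760,704,000 bytes.
66,760,704,000 / 1,000,000,000 = 66.76 GB.

66.76 GB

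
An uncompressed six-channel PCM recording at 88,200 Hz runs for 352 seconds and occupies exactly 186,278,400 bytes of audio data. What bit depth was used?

8 bits

Bytes per sample = 186,278,400 / (88,200 × 352 × 6) = 186,278,400 / 186,278,400 = 1.
Bit depth = 1 × 8 = 8 bits.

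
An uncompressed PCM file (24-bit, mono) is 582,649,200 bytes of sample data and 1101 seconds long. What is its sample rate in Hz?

Bytes = sample_rate × seconds × bytes_per_sample × channels.
sample_rate = 582,649,200 / (1,101 × 3 × 1) = 582,649,200 / 3,303 = 176,400 Hz.

176,400 Hz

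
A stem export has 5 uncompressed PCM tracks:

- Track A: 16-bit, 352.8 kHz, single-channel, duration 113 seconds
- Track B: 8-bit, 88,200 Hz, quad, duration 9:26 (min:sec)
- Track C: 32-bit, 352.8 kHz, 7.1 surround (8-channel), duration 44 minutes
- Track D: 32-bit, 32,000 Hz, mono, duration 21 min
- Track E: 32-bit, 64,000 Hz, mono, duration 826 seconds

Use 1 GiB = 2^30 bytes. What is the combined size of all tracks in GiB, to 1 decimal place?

Track A: 352,800 × 113 × 2 × 1 = 79,732,800 bytes.
Track B: 9:26 (min:sec) = 566 s; 88,200 × 566 × 1 × 4 = 199,684,800 bytes.
Track C: 44 minutes = 2,640 s; 352,800 × 2,640 × 4 × 8 = 29,804,544,000 bytes.
Track D: 21 min = 1,260 s; 32,000 × 1,260 × 4 × 1 = 161,280,000 bytes.
Track E: 64,000 × 826 × 4 × 1 = 211,456,000 bytes.
Total = 30,456,697,600 bytes = 28.4 GiB.

28.4 GiB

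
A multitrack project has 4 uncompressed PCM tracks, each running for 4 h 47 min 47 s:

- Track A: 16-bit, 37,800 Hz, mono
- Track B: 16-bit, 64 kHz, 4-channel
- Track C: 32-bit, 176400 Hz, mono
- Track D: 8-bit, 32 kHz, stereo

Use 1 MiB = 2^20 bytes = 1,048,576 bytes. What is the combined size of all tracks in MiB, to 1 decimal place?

4 h 47 min 47 s = 17,267 s.
Track A: 37,800 × 17,267 × 2 × 1 = 1,305,385,200 bytes.
Track B: 64,000 × 17,267 × 2 × 4 = 8,840,704,000 bytes.
Track C: 176,400 × 17,267 × 4 × 1 = 12,183,595,200 bytes.
Track D: 32,000 × 17,267 × 1 × 2 = 1,105,088,000 bytes.
Total = 23,434,772,400 bytes = 22349.1 MiB.

22349.1 MiB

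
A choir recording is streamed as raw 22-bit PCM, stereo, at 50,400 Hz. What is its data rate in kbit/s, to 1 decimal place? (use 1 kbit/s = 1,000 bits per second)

2217.6 kbit/s

Bit rate = 50,400 × 22 × 2 = 2,217,600 bits/s.
= 2217.6 kbit/s.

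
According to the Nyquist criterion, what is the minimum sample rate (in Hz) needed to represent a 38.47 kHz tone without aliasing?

Minimum sample rate = 2 × 38,470 Hz = 76,940 Hz.

76,940 Hz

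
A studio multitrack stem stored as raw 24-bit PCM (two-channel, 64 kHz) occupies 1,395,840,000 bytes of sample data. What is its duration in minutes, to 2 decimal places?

60.58 minutes

Byte rate = 64,000 × 3 × 2 = 384,000 bytes/s.
Duration = 1,395,840,000 / 384,000 = 3,635 s.
3,635 s / 60 = 60.58 minutes.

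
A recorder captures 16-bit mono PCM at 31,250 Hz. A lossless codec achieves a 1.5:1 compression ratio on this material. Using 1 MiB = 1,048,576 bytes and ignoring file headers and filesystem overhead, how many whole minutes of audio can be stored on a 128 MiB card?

53 minutes

Uncompressed byte rate = 31,250 × 2 × 1 = 62,500 bytes/s.
After 1.5:1 compression, effective rate ≈ 41666.67 bytes/s.
Capacity = 128 × 1,048,576 = 134,217,728 bytes.
134,217,728 / effective rate ≈ 3221.23 s → 53 minutes.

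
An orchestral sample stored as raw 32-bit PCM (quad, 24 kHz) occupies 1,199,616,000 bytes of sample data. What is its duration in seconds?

3,124 seconds

Byte rate = 24,000 × 4 × 4 = 384,000 bytes/s.
Duration = 1,199,616,000 / 384,000 = 3,124 s.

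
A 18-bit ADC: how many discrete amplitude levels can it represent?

262,144 levels

2^18 = 262,144.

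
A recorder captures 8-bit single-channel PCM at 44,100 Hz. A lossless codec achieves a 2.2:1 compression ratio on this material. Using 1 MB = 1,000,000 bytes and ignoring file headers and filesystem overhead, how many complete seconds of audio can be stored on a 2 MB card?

99 seconds

Uncompressed byte rate = 44,100 × 1 × 1 = 44,100 bytes/s.
After 2.2:1 compression, effective rate ≈ 20045.45 bytes/s.
Capacity = 2 × 1,000,000 = 2,000,000 bytes.
2,000,000 / effective rate ≈ 99.77 s → 99 seconds.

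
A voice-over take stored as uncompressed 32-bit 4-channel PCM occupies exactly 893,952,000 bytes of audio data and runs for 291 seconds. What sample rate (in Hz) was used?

Bytes = sample_rate × seconds × bytes_per_sample × channels.
sample_rate = 893,952,000 / (291 × 4 × 4) = 893,952,000 / 4,656 = 192,000 Hz.

192,000 Hz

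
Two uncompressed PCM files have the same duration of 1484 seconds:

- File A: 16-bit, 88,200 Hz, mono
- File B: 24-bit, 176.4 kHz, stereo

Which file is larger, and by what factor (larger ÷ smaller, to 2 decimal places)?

File A: 88,200 × 2 × 1 = 176,400 bytes/s.
File B: 176,400 × 3 × 2 = 1,058,400 bytes/s.
File B is larger; ratio = 1,570,665,600 / 261,777,600 = 6.00.

File B, by a factor of 6.00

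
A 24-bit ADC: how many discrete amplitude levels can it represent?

2^24 = 16,777,216.

16,777,216 levels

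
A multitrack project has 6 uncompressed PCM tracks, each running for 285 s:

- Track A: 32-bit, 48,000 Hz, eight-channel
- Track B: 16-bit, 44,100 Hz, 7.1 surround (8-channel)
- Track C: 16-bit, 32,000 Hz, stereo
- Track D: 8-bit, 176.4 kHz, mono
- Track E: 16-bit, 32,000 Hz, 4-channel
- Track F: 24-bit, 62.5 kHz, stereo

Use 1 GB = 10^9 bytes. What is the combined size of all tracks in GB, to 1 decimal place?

0.9 GB

Track A: 48,000 × 285 × 4 × 8 = 437,760,000 bytes.
Track B: 44,100 × 285 × 2 × 8 = 201,096,000 bytes.
Track C: 32,000 × 285 × 2 × 2 = 36,480,000 bytes.
Track D: 176,400 × 285 × 1 × 1 = 50,274,000 bytes.
Track E: 32,000 × 285 × 2 × 4 = 72,960,000 bytes.
Track F: 62,500 × 285 × 3 × 2 = 106,875,000 bytes.
Total = 905,445,000 bytes = 0.9 GB.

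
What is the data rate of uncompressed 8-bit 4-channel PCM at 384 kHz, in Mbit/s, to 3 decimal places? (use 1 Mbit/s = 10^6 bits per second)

12.288 Mbit/s

Bit rate = 384,000 × 8 × 4 = 12,288,000 bits/s.
= 12.288 Mbit/s.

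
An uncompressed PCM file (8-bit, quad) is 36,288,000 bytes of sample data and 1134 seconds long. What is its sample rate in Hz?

8,000 Hz

Bytes = sample_rate × seconds × bytes_per_sample × channels.
sample_rate = 36,288,000 / (1,134 × 1 × 4) = 36,288,000 / 4,536 = 8,000 Hz.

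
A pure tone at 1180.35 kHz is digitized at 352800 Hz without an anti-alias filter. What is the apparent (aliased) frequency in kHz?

121.95 kHz

Nyquist = 352,800/2 = 176,400 Hz; 1,180,350 Hz exceeds it.
Alias = |1,180,350 − 3×352,800| = |1,180,350 − 1,058,400| = 121,950 Hz = 121.95 kHz.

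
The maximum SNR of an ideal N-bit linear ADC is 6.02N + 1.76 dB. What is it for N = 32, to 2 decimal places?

194.40 dB

6.02 × 32 + 1.76 = 194.40 dB.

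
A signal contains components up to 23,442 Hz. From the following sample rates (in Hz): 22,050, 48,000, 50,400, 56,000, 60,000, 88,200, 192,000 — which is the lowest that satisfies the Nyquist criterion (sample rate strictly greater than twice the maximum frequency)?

Need sample rate > 2 × 23,442 = 46,884 Hz.
Lowest listed rate above 46,884 Hz is 48,000 Hz.

48,000 Hz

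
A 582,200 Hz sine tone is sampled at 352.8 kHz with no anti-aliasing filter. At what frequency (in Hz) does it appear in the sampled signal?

123,400 Hz

Nyquist = 352,800/2 = 176,400 Hz; 582,200 Hz exceeds it.
Alias = |582,200 − 2×352,800| = |582,200 − 705,600| = 123,400 Hz.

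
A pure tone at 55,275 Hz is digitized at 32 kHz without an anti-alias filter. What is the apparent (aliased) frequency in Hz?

8,725 Hz

Nyquist = 32,000/2 = 16,000 Hz; 55,275 Hz exceeds it.
Alias = |55,275 − 2×32,000| = |55,275 − 64,000| = 8,725 Hz.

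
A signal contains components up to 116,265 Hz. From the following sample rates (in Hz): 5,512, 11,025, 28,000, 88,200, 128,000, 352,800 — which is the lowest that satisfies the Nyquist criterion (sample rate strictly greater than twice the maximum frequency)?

Need sample rate > 2 × 116,265 = 232,530 Hz.
Lowest listed rate above 232,530 Hz is 352,800 Hz.

352,800 Hz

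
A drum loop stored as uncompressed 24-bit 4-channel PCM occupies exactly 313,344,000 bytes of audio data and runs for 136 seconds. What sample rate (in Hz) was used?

192,000 Hz

Bytes = sample_rate × seconds × bytes_per_sample × channels.
sample_rate = 313,344,000 / (136 × 3 × 4) = 313,344,000 / 1,632 = 192,000 Hz.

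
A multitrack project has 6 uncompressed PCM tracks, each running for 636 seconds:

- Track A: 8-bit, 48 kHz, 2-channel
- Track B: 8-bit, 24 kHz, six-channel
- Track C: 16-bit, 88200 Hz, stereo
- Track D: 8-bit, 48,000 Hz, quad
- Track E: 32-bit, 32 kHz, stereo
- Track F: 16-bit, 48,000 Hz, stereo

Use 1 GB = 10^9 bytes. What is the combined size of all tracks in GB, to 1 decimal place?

Track A: 48,000 × 636 × 1 × 2 = 61,056,000 bytes.
Track B: 24,000 × 636 × 1 × 6 = 91,584,000 bytes.
Track C: 88,200 × 636 × 2 × 2 = 224,380,800 bytes.
Track D: 48,000 × 636 × 1 × 4 = 122,112,000 bytes.
Track E: 32,000 × 636 × 4 × 2 = 162,816,000 bytes.
Track F: 48,000 × 636 × 2 × 2 = 122,112,000 bytes.
Total = 784,060,800 bytes = 0.8 GB.

0.8 GB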